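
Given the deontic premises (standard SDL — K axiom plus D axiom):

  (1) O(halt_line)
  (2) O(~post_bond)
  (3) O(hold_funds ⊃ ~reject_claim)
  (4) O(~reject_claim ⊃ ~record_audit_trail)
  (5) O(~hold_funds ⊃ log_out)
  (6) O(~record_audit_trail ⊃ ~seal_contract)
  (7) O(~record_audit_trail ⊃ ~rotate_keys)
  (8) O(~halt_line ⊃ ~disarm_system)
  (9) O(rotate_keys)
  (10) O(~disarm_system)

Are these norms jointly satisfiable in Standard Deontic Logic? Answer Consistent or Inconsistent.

Consistent

Premise 8 is O(~halt_line ⊃ ~disarm_system); even if O(~disarm_system) held, inferring O(~halt_line) would be affirming the consequent — invalid.
So O(~halt_line) is not derivable, and the apparent clash with O(halt_line) does not arise.
A world satisfying every obligation exists (e.g. disarm_system=false, halt_line=true, hold_funds=false, log_out=true, post_bond=false, record_audit_trail=true, reject_claim=true, rotate_keys=true, seal_contract=false); no atom is both obligatory and forbidden, so the set is consistent.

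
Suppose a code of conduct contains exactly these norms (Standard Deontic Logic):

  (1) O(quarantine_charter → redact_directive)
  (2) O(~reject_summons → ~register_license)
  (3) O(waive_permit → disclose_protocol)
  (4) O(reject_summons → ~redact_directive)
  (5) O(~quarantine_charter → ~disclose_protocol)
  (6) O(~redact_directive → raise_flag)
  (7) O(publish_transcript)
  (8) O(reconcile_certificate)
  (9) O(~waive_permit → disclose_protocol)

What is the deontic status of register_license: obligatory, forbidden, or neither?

Premises 9 and 3 cover both cases: O(~waive_permit → disclose_protocol) and O(waive_permit → disclose_protocol). Since ~waive_permit ∨ waive_permit is a tautology, O(disclose_protocol) follows.
Premise 5 is O(~quarantine_charter → ~disclose_protocol); contrapositively O(disclose_protocol → quarantine_charter). Since O(disclose_protocol) holds, K gives O(quarantine_charter).
Premise 1 is O(quarantine_charter → redact_directive); since O(quarantine_charter), deontic closure gives O(redact_directive).
Premise 4 is O(reject_summons → ~redact_directive); contrapositively O(redact_directive → ~reject_summons). Since O(redact_directive) holds, K gives O(~reject_summons).
Premise 2 is O(~reject_summons → ~register_license); since O(~reject_summons), deontic closure gives O(~register_license).
Premises 6, 7, 8 do not contribute to this derivation.
Thus O(~register_license), which is F(register_license): register_license is forbidden.

Forbidden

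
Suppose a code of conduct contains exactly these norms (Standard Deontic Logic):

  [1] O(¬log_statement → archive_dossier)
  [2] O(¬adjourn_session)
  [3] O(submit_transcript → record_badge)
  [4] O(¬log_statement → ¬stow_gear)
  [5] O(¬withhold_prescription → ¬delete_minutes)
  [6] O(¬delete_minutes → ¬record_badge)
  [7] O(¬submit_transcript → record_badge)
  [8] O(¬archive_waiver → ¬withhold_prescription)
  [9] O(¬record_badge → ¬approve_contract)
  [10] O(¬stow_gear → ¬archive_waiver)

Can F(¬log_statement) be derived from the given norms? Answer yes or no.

Yes

Premises 3 and 7 are O(submit_transcript → record_badge) and O(¬submit_transcript → record_badge); every ideal world satisfies submit_transcript or ¬submit_transcript, so in either case record_badge holds — hence O(record_badge).
Premise 6, O(¬delete_minutes → ¬record_badge), contraposes to O(record_badge → delete_minutes); with O(record_badge) we get O(delete_minutes).
Premise 5 is O(¬withhold_prescription → ¬delete_minutes); contrapositively O(delete_minutes → withhold_prescription). Since O(delete_minutes) holds, K gives O(withhold_prescription).
Premise 8, O(¬archive_waiver → ¬withhold_prescription), contraposes to O(withhold_prescription → archive_waiver); with O(withhold_prescription) we get O(archive_waiver).
Premise 10 is O(¬stow_gear → ¬archive_waiver); contrapositively O(archive_waiver → stow_gear). Since O(archive_waiver) holds, K gives O(stow_gear).
The contrapositive of premise 4 (O(¬log_statement → ¬stow_gear)) is O(stow_gear → log_statement), and O(stow_gear) is already established, so O(log_statement).
Premises 1, 2, 9 do not contribute to this derivation.
So O(log_statement) holds, i.e. F(¬log_statement). The claim follows.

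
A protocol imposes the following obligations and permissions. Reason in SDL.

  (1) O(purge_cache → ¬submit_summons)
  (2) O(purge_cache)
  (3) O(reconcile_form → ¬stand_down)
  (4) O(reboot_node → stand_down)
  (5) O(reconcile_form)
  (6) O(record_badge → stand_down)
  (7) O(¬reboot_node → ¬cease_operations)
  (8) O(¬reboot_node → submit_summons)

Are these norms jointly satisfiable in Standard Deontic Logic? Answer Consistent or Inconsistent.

Premise 2 states O(purge_cache) outright.
Applying K to premise 1 (O(purge_cache → ¬submit_summons)) and O(purge_cache) yields O(¬submit_summons).
Premise 8, O(¬reboot_node → submit_summons), contraposes to O(¬submit_summons → reboot_node); with O(¬submit_summons) we get O(reboot_node).
With premise 4, O(reboot_node → stand_down), the K-axiom yields O(stand_down).
The contrapositive of premise 3 (O(reconcile_form → ¬stand_down)) is O(stand_down → ¬reconcile_form), and O(stand_down) is already established, so O(¬reconcile_form).
But premise 5 directly asserts O(reconcile_form).
We now have both O(¬reconcile_form) and O(reconcile_form) — reconcile_form is simultaneously obligatory and forbidden, violating the D-axiom.

Inconsistent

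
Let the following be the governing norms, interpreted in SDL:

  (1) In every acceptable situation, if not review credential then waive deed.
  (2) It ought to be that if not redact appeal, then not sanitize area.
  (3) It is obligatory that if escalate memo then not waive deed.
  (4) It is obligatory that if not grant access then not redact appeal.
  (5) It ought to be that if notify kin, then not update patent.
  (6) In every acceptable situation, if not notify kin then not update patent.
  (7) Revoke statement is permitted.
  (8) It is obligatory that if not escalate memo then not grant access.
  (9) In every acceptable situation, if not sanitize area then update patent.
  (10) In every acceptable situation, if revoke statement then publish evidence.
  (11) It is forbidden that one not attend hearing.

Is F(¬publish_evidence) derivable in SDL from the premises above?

Premise 10 is O(revoke_statement → publish_evidence), but O(revoke_statement) is not derivable from the premises (the permission P(revoke_statement) asserts only ¬O(¬revoke_statement), not O(revoke_statement)), so it does not yield O(publish_evidence).
No other premise forces O(publish_evidence). An ideal world satisfying every premise can still have ¬publish_evidence true, so F(¬publish_evidence) is not derivable.

No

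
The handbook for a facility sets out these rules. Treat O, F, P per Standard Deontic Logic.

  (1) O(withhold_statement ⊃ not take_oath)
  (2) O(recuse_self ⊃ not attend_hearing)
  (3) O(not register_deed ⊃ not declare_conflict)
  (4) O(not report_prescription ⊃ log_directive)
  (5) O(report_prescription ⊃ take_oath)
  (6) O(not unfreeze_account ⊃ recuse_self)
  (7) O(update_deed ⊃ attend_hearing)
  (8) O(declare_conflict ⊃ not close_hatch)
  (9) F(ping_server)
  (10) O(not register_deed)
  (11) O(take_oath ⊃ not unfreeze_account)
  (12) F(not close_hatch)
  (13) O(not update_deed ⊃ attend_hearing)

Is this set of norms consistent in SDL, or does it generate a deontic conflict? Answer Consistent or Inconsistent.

Premise 8 is O(declare_conflict ⊃ not close_hatch), but O(declare_conflict) is not derivable from the premises, so it does not yield O(not close_hatch).
So O(not close_hatch) is not derivable, and the apparent clash with O(close_hatch) does not arise.
A world satisfying every obligation exists (e.g. attend_hearing=true, close_hatch=true, declare_conflict=false, log_directive=true, ping_server=false, recuse_self=false, register_deed=false, report_prescription=false, take_oath=false, unfreeze_account=true, update_deed=false, withhold_statement=false); no atom is both obligatory and forbidden, so the set is consistent.

Consistent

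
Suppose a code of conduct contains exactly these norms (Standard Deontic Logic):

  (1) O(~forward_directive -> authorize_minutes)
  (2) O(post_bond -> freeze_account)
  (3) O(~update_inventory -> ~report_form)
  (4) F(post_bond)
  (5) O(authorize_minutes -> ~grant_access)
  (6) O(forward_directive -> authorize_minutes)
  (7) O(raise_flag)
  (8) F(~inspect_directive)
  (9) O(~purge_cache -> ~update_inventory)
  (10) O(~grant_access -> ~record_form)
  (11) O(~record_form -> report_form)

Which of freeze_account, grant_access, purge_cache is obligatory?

Premises 1 and 6 cover both cases: O(~forward_directive -> authorize_minutes) and O(forward_directive -> authorize_minutes). Since ~forward_directive ∨ forward_directive is a tautology, O(authorize_minutes) follows.
Premise 5 is O(authorize_minutes -> ~grant_access); since O(authorize_minutes), deontic closure gives O(~grant_access).
From O(~grant_access) and premise 10, O(~grant_access -> ~record_form), we obtain O(~record_form).
Premise 11 is O(~record_form -> report_form); since O(~record_form), deontic closure gives O(report_form).
The contrapositive of premise 3 (O(~update_inventory -> ~report_form)) is O(report_form -> update_inventory), and O(report_form) is already established, so O(update_inventory).
The contrapositive of premise 9 (O(~purge_cache -> ~update_inventory)) is O(update_inventory -> purge_cache), and O(update_inventory) is already established, so O(purge_cache).
So O(purge_cache) holds — purge_cache is obligatory. None of the other listed options is made obligatory by any chain of premises.

purge_cache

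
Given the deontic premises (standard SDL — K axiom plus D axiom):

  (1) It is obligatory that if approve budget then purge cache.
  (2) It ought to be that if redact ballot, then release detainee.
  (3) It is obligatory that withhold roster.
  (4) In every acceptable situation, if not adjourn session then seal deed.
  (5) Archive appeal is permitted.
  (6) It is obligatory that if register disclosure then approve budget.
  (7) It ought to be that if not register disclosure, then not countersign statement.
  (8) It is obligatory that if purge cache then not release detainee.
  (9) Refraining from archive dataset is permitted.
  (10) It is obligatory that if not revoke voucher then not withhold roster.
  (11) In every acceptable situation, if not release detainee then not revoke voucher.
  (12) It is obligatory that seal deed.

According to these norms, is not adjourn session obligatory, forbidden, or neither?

Premise 4 is O(¬adjourn_session → seal_deed); even if O(seal_deed) held, inferring O(¬adjourn_session) would be affirming the consequent — invalid.
No premise or chain of K-axiom applications forces O(¬adjourn_session), and none forces O(adjourn_session). So ¬adjourn_session is neither obligatory nor forbidden under these norms.

Neither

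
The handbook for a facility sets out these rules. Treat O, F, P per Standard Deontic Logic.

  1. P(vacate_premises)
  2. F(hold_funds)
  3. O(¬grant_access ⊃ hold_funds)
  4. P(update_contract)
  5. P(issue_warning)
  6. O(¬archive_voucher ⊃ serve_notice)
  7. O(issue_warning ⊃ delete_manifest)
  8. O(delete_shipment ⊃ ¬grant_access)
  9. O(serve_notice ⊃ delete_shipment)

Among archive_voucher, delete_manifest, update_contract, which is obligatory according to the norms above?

Premise 2 is F(hold_funds), i.e. O(¬hold_funds).
Premise 3, O(¬grant_access ⊃ hold_funds), contraposes to O(¬hold_funds ⊃ grant_access); with O(¬hold_funds) we get O(grant_access).
Premise 8 is O(delete_shipment ⊃ ¬grant_access); contrapositively O(grant_access ⊃ ¬delete_shipment). Since O(grant_access) holds, K gives O(¬delete_shipment).
The contrapositive of premise 9 (O(serve_notice ⊃ delete_shipment)) is O(¬delete_shipment ⊃ ¬serve_notice), and O(¬delete_shipment) is already established, so O(¬serve_notice).
Premise 6, O(¬archive_voucher ⊃ serve_notice), contraposes to O(¬serve_notice ⊃ archive_voucher); with O(¬serve_notice) we get O(archive_voucher).
So O(archive_voucher) holds — archive_voucher is obligatory. None of the other listed options is made obligatory by any chain of premises.

archive_voucher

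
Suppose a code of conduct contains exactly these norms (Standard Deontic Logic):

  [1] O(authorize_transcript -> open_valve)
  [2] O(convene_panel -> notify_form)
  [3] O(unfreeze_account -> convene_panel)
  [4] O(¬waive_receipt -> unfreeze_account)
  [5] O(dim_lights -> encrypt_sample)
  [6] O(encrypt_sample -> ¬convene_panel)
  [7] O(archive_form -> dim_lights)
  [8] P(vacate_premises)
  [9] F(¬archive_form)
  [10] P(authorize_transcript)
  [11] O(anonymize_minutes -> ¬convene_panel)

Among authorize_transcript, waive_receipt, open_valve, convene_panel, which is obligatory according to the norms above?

F(¬archive_form) at premise 9 means O(archive_form).
Premise 7 is O(archive_form -> dim_lights); since O(archive_form), deontic closure gives O(dim_lights).
With premise 5, O(dim_lights -> encrypt_sample), the K-axiom yields O(encrypt_sample).
From O(encrypt_sample) and premise 6, O(encrypt_sample -> ¬convene_panel), we obtain O(¬convene_panel).
Premise 3, O(unfreeze_account -> convene_panel), contraposes to O(¬convene_panel -> ¬unfreeze_account); with O(¬convene_panel) we get O(¬unfreeze_account).
The contrapositive of premise 4 (O(¬waive_receipt -> unfreeze_account)) is O(¬unfreeze_account -> waive_receipt), and O(¬unfreeze_account) is already established, so O(waive_receipt).
So O(waive_receipt) holds — waive_receipt is obligatory. None of the other listed options is made obligatory by any chain of premises.

waive_receipt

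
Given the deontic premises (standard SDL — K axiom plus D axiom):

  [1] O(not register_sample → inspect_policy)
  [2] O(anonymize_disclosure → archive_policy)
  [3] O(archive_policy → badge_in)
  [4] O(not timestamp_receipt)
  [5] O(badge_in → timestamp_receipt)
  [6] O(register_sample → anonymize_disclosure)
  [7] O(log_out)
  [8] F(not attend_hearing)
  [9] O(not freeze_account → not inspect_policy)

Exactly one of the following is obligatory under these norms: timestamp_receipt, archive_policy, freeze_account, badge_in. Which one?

Premise 4 states O(not timestamp_receipt) outright.
Premise 5, O(badge_in → timestamp_receipt), contraposes to O(not timestamp_receipt → not badge_in); with O(not timestamp_receipt) we get O(not badge_in).
The contrapositive of premise 3 (O(archive_policy → badge_in)) is O(not badge_in → not archive_policy), and O(not badge_in) is already established, so O(not archive_policy).
The contrapositive of premise 2 (O(anonymize_disclosure → archive_policy)) is O(not archive_policy → not anonymize_disclosure), and O(not archive_policy) is already established, so O(not anonymize_disclosure).
Premise 6, O(register_sample → anonymize_disclosure), contraposes to O(not anonymize_disclosure → not register_sample); with O(not anonymize_disclosure) we get O(not register_sample).
With premise 1, O(not register_sample → inspect_policy), the K-axiom yields O(inspect_policy).
Premise 9, O(not freeze_account → not inspect_policy), contraposes to O(inspect_policy → freeze_account); with O(inspect_policy) we get O(freeze_account).
So O(freeze_account) holds — freeze_account is obligatory. None of the other listed options is made obligatory by any chain of premises.

freeze_account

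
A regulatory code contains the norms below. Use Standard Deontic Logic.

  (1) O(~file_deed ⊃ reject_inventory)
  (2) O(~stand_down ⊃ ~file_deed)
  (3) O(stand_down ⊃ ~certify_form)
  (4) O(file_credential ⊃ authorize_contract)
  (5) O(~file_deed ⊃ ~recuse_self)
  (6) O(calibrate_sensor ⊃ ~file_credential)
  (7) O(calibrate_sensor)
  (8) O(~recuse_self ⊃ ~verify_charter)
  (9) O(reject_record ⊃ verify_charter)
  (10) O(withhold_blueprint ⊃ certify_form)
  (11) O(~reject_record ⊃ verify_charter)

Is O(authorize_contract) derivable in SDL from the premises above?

Premise 4 is O(file_credential ⊃ authorize_contract), but O(file_credential) is not derivable from the premises, so it does not yield O(authorize_contract).
No other premise forces O(authorize_contract). An ideal world satisfying every premise can still have authorize_contract false, so O(authorize_contract) is not derivable.

No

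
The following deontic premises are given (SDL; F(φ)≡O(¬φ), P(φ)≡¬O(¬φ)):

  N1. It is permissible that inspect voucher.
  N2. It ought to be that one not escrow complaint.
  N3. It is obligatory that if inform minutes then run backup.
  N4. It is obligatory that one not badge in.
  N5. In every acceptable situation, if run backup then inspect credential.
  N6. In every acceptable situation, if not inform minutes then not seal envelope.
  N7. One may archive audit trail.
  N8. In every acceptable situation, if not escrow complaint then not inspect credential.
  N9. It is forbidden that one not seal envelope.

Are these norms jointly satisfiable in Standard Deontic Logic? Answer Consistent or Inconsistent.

Inconsistent

Premise 9, F(¬seal_envelope), is equivalent to O(seal_envelope).
Premise 6, O(¬inform_minutes → ¬seal_envelope), contraposes to O(seal_envelope → inform_minutes); with O(seal_envelope) we get O(inform_minutes).
From O(inform_minutes) and premise 3, O(inform_minutes → run_backup), we obtain O(run_backup).
Premise 5 is O(run_backup → inspect_credential); since O(run_backup), deontic closure gives O(inspect_credential).
The contrapositive of premise 8 (O(¬escrow_complaint → ¬inspect_credential)) is O(inspect_credential → escrow_complaint), and O(inspect_credential) is already established, so O(escrow_complaint).
However, premise 2 gives O(¬escrow_complaint).
We now have both O(escrow_complaint) and O(¬escrow_complaint) — escrow_complaint is simultaneously obligatory and forbidden, violating the D-axiom.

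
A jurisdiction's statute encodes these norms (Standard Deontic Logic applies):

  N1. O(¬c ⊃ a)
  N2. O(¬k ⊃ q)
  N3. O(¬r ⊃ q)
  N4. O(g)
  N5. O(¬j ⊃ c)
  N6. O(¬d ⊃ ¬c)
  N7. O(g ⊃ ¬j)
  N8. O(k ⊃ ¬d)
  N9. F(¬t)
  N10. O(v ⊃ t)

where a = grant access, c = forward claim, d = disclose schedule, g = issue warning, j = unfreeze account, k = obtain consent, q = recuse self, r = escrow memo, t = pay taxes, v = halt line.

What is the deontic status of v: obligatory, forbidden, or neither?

Neither

Premise 10 is O(v ⊃ t); even if O(t) held, inferring O(v) would be affirming the consequent — invalid.
No premise or chain of K-axiom applications forces O(v), and none forces O(¬v). So v is neither obligatory nor forbidden under these norms.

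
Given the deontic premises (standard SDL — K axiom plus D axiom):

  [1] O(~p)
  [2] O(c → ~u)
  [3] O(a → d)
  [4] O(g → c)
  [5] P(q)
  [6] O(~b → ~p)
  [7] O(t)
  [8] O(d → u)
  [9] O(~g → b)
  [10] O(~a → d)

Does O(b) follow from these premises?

Yes

Premises 10 and 3 cover both cases: O(~a → d) and O(a → d). Since ~a ∨ a is a tautology, O(d) follows.
With premise 8, O(d → u), the K-axiom yields O(u).
The contrapositive of premise 2 (O(c → ~u)) is O(u → ~c), and O(u) is already established, so O(~c).
The contrapositive of premise 4 (O(g → c)) is O(~c → ~g), and O(~c) is already established, so O(~g).
From O(~g) and premise 9, O(~g → b), we obtain O(b).
Premises 1, 5, 6, 7 do not contribute to this derivation.
So O(b) follows.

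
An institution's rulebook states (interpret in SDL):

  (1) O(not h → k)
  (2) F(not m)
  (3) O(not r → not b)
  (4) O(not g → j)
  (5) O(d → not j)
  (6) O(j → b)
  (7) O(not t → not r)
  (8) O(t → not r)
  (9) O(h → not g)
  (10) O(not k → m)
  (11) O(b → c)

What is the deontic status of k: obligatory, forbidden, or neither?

Premises 7 and 8 cover both cases: O(not t → not r) and O(t → not r). Since not t ∨ t is a tautology, O(not r) follows.
Applying K to premise 3 (O(not r → not b)) and O(not r) yields O(not b).
Premise 6, O(j → b), contraposes to O(not b → not j); with O(not b) we get O(not j).
Premise 4 is O(not g → j); contrapositively O(not j → g). Since O(not j) holds, K gives O(g).
Premise 9 is O(h → not g); contrapositively O(g → not h). Since O(g) holds, K gives O(not h).
Premise 1 is O(not h → k); since O(not h), deontic closure gives O(k).
Premises 2, 5, 10, 11 do not contribute to this derivation.
Hence k is obligatory.

Obligatory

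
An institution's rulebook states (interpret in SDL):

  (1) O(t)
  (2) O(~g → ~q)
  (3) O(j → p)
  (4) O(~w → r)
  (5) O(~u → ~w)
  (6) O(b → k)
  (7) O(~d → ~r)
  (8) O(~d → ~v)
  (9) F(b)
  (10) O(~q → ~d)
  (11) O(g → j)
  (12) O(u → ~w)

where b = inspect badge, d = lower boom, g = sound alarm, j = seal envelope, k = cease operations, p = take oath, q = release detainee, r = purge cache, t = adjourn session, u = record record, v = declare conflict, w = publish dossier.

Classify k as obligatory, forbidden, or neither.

Neither

Premise 6 is O(b → k), but O(b) is not derivable from the premises, so it does not yield O(k).
No premise or chain of K-axiom applications forces O(k), and none forces O(~k). So k is neither obligatory nor forbidden under these norms.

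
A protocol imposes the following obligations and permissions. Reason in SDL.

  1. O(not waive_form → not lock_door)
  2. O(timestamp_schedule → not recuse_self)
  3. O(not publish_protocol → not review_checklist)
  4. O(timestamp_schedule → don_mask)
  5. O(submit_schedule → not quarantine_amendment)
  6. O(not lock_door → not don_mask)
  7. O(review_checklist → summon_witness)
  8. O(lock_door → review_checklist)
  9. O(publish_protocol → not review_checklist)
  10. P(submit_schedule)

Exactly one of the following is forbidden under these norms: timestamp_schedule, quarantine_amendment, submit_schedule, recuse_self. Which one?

Premises 9 and 3 cover both cases: O(publish_protocol → not review_checklist) and O(not publish_protocol → not review_checklist). Since publish_protocol ∨ not publish_protocol is a tautology, O(not review_checklist) follows.
Premise 8 is O(lock_door → review_checklist); contrapositively O(not review_checklist → not lock_door). Since O(not review_checklist) holds, K gives O(not lock_door).
With premise 6, O(not lock_door → not don_mask), the K-axiom yields O(not don_mask).
The contrapositive of premise 4 (O(timestamp_schedule → don_mask)) is O(not don_mask → not timestamp_schedule), and O(not don_mask) is already established, so O(not timestamp_schedule).
So O(not timestamp_schedule) holds, i.e. timestamp_schedule is forbidden. None of the other listed options is forbidden under the premises.

timestamp_schedule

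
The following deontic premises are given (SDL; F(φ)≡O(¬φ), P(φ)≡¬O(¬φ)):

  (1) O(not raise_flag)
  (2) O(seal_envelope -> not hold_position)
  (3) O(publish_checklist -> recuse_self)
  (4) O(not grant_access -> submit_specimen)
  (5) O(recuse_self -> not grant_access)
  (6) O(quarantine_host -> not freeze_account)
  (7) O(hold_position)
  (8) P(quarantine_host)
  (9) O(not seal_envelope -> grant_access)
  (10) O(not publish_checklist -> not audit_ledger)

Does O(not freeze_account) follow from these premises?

No

Premise 6 is O(quarantine_host -> not freeze_account), but O(quarantine_host) is not derivable from the premises (the permission P(quarantine_host) asserts only not O(not quarantine_host), not O(quarantine_host)), so it does not yield O(not freeze_account).
No other premise forces O(not freeze_account). An ideal world satisfying every premise can still have not freeze_account false, so O(not freeze_account) is not derivable.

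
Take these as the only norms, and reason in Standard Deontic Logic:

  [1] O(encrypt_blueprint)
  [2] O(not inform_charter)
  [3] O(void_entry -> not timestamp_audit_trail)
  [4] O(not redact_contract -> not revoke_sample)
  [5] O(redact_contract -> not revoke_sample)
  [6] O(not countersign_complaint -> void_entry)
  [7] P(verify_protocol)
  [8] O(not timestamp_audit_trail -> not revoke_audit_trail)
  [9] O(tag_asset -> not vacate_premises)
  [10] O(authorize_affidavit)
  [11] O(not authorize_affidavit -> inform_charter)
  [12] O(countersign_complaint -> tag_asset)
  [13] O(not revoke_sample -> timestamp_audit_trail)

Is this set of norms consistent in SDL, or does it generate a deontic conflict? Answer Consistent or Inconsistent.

Premise 11 is O(not authorize_affidavit -> inform_charter), but O(not authorize_affidavit) is not derivable from the premises, so it does not yield O(inform_charter).
So O(inform_charter) is not derivable, and the apparent clash with O(not inform_charter) does not arise.
A world satisfying every obligation exists (e.g. authorize_affidavit=true, countersign_complaint=true, encrypt_blueprint=true, inform_charter=false, redact_contract=false, revoke_audit_trail=false, revoke_sample=false, tag_asset=true, timestamp_audit_trail=true, vacate_premises=false, verify_protocol=false, void_entry=false); no atom is both obligatory and forbidden, so the set is consistent.

Consistent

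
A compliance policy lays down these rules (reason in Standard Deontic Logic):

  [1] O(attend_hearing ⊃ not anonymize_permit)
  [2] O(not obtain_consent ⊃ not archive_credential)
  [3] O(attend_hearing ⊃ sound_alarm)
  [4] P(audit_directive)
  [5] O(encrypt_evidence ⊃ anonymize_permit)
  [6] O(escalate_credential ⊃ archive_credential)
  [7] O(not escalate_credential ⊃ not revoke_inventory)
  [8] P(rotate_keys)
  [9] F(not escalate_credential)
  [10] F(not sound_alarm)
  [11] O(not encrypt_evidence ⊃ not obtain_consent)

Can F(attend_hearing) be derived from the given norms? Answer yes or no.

Yes

Premise 9 is F(not escalate_credential), i.e. O(escalate_credential).
Premise 6 is O(escalate_credential ⊃ archive_credential); since O(escalate_credential), deontic closure gives O(archive_credential).
The contrapositive of premise 2 (O(not obtain_consent ⊃ not archive_credential)) is O(archive_credential ⊃ obtain_consent), and O(archive_credential) is already established, so O(obtain_consent).
The contrapositive of premise 11 (O(not encrypt_evidence ⊃ not obtain_consent)) is O(obtain_consent ⊃ encrypt_evidence), and O(obtain_consent) is already established, so O(encrypt_evidence).
Applying K to premise 5 (O(encrypt_evidence ⊃ anonymize_permit)) and O(encrypt_evidence) yields O(anonymize_permit).
The contrapositive of premise 1 (O(attend_hearing ⊃ not anonymize_permit)) is O(anonymize_permit ⊃ not attend_hearing), and O(anonymize_permit) is already established, so O(not attend_hearing).
Premises 3, 4, 7, 8, 10 do not contribute to this derivation.
So O(not attend_hearing) holds, i.e. F(attend_hearing). The claim follows.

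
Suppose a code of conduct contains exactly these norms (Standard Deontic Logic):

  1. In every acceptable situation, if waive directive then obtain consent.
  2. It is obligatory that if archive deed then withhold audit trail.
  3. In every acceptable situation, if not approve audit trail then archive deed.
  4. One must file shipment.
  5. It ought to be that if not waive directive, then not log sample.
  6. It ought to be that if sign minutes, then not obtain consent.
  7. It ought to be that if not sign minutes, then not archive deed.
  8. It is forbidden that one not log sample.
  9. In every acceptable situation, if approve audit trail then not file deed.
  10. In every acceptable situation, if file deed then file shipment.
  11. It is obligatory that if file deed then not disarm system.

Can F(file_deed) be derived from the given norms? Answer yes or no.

Yes

Premise 8 is F(¬log_sample), i.e. O(log_sample).
The contrapositive of premise 5 (O(¬waive_directive → ¬log_sample)) is O(log_sample → waive_directive), and O(log_sample) is already established, so O(waive_directive).
With premise 1, O(waive_directive → obtain_consent), the K-axiom yields O(obtain_consent).
Premise 6, O(sign_minutes → ¬obtain_consent), contraposes to O(obtain_consent → ¬sign_minutes); with O(obtain_consent) we get O(¬sign_minutes).
Applying K to premise 7 (O(¬sign_minutes → ¬archive_deed)) and O(¬sign_minutes) yields O(¬archive_deed).
Premise 3 is O(¬approve_audit_trail → archive_deed); contrapositively O(¬archive_deed → approve_audit_trail). Since O(¬archive_deed) holds, K gives O(approve_audit_trail).
From O(approve_audit_trail) and premise 9, O(approve_audit_trail → ¬file_deed), we obtain O(¬file_deed).
Premises 2, 4, 10, 11 do not contribute to this derivation.
So O(¬file_deed) holds, i.e. F(file_deed). The claim follows.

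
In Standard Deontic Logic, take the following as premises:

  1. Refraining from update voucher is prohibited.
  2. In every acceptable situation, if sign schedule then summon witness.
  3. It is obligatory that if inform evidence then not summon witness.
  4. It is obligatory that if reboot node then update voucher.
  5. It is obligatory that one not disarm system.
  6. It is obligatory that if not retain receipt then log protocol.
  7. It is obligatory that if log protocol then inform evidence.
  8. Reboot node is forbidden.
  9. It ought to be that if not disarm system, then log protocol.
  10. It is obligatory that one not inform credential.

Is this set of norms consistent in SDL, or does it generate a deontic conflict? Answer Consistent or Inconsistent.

Premise 4 is O(reboot_node → update_voucher); even if O(update_voucher) held, inferring O(reboot_node) would be affirming the consequent — invalid.
So O(reboot_node) is not derivable, and the apparent clash with O(¬reboot_node) does not arise.
A world satisfying every obligation exists (e.g. disarm_system=false, inform_credential=false, inform_evidence=true, log_protocol=true, reboot_node=false, retain_receipt=false, sign_schedule=false, summon_witness=false, update_voucher=true); no atom is both obligatory and forbidden, so the set is consistent.

Consistent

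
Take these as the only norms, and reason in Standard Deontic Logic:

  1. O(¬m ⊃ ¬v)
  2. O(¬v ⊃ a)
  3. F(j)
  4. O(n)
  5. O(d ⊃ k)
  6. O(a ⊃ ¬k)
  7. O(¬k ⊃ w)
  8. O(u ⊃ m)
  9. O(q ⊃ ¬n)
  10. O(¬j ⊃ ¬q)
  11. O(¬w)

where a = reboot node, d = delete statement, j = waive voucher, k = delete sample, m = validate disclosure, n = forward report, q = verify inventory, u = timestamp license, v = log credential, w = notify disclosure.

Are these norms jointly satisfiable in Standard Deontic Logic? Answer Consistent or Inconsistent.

Premise 9 is O(q ⊃ ¬n), but O(q) is not derivable from the premises, so it does not yield O(¬n).
So O(¬n) is not derivable, and the apparent clash with O(n) does not arise.
A world satisfying every obligation exists (e.g. a=false, d=false, j=false, k=true, m=true, n=true, q=false, u=false, v=true, w=false); no atom is both obligatory and forbidden, so the set is consistent.

Consistent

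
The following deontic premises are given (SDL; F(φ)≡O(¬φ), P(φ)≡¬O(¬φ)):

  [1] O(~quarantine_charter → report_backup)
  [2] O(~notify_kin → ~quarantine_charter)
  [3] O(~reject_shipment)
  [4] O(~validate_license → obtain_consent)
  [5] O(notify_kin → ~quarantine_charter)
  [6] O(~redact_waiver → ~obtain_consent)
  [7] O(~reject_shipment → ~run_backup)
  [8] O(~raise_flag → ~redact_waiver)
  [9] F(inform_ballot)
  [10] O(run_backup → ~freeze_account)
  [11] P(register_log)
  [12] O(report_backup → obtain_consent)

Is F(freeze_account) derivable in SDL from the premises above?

Premise 10 is O(run_backup → ~freeze_account), but O(run_backup) is not derivable from the premises, so it does not yield O(~freeze_account).
No other premise forces O(~freeze_account). An ideal world satisfying every premise can still have freeze_account true, so F(freeze_account) is not derivable.

No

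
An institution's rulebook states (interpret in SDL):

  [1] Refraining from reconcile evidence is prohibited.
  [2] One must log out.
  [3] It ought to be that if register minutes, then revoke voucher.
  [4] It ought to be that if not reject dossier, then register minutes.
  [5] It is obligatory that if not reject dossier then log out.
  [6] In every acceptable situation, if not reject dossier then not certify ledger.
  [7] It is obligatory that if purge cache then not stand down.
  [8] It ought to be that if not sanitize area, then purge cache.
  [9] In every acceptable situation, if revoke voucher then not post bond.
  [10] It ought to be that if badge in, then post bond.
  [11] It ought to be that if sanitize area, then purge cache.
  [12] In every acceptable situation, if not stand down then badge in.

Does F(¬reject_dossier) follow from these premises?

Yes

By case analysis on sanitize_area: premise 11 gives O(sanitize_area → purge_cache) and premise 8 gives O(¬sanitize_area → purge_cache), so O(purge_cache) either way.
Applying K to premise 7 (O(purge_cache → ¬stand_down)) and O(purge_cache) yields O(¬stand_down).
From O(¬stand_down) and premise 12, O(¬stand_down → badge_in), we obtain O(badge_in).
Applying K to premise 10 (O(badge_in → post_bond)) and O(badge_in) yields O(post_bond).
The contrapositive of premise 9 (O(revoke_voucher → ¬post_bond)) is O(post_bond → ¬revoke_voucher), and O(post_bond) is already established, so O(¬revoke_voucher).
Premise 3 is O(register_minutes → revoke_voucher); contrapositively O(¬revoke_voucher → ¬register_minutes). Since O(¬revoke_voucher) holds, K gives O(¬register_minutes).
Premise 4 is O(¬reject_dossier → register_minutes); contrapositively O(¬register_minutes → reject_dossier). Since O(¬register_minutes) holds, K gives O(reject_dossier).
Premises 1, 2, 5, 6 do not contribute to this derivation.
So O(reject_dossier) holds, i.e. F(¬reject_dossier). The claim follows.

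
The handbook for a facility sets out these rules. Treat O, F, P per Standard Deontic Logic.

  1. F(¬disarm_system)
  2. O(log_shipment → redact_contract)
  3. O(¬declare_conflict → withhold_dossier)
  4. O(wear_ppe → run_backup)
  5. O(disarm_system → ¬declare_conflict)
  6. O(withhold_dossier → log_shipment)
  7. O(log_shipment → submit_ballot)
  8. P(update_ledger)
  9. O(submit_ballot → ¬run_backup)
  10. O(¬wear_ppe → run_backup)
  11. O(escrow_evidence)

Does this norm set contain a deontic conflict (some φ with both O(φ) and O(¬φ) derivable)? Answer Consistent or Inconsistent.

Inconsistent

Premises 4 and 10 cover both cases: O(wear_ppe → run_backup) and O(¬wear_ppe → run_backup). Since wear_ppe ∨ ¬wear_ppe is a tautology, O(run_backup) follows.
The contrapositive of premise 9 (O(submit_ballot → ¬run_backup)) is O(run_backup → ¬submit_ballot), and O(run_backup) is already established, so O(¬submit_ballot).
The contrapositive of premise 7 (O(log_shipment → submit_ballot)) is O(¬submit_ballot → ¬log_shipment), and O(¬submit_ballot) is already established, so O(¬log_shipment).
The contrapositive of premise 6 (O(withhold_dossier → log_shipment)) is O(¬log_shipment → ¬withhold_dossier), and O(¬log_shipment) is already established, so O(¬withhold_dossier).
The contrapositive of premise 3 (O(¬declare_conflict → withhold_dossier)) is O(¬withhold_dossier → declare_conflict), and O(¬withhold_dossier) is already established, so O(declare_conflict).
The contrapositive of premise 5 (O(disarm_system → ¬declare_conflict)) is O(declare_conflict → ¬disarm_system), and O(declare_conflict) is already established, so O(¬disarm_system).
But premise 1, F(¬disarm_system), means O(disarm_system).
We now have both O(¬disarm_system) and O(disarm_system) — disarm_system is simultaneously obligatory and forbidden, violating the D-axiom.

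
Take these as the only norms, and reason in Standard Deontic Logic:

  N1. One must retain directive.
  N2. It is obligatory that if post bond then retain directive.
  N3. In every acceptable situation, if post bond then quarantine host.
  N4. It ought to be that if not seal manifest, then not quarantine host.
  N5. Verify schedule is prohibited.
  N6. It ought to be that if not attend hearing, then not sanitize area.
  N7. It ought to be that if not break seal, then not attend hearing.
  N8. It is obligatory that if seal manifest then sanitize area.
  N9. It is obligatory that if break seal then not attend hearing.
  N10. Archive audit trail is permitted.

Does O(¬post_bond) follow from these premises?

Premises 9 and 7 are O(break_seal → ¬attend_hearing) and O(¬break_seal → ¬attend_hearing); every ideal world satisfies break_seal or ¬break_seal, so in either case ¬attend_hearing holds — hence O(¬attend_hearing).
From O(¬attend_hearing) and premise 6, O(¬attend_hearing → ¬sanitize_area), we obtain O(¬sanitize_area).
Premise 8 is O(seal_manifest → sanitize_area); contrapositively O(¬sanitize_area → ¬seal_manifest). Since O(¬sanitize_area) holds, K gives O(¬seal_manifest).
Applying K to premise 4 (O(¬seal_manifest → ¬quarantine_host)) and O(¬seal_manifest) yields O(¬quarantine_host).
Premise 3 is O(post_bond → quarantine_host); contrapositively O(¬quarantine_host → ¬post_bond). Since O(¬quarantine_host) holds, K gives O(¬post_bond).
Premises 1, 2, 5, 10 do not contribute to this derivation.
So O(¬post_bond) follows.

Yes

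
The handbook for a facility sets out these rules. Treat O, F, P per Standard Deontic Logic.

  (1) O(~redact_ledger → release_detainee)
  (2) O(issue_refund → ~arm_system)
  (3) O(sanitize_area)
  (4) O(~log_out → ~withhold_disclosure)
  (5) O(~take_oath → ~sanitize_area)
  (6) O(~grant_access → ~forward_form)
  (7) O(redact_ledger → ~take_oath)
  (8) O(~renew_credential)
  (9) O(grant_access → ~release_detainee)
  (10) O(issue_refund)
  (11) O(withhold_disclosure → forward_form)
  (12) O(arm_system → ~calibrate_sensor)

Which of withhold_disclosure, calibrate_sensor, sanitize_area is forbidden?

From premise 3 we have O(sanitize_area).
Premise 5, O(~take_oath → ~sanitize_area), contraposes to O(sanitize_area → take_oath); with O(sanitize_area) we get O(take_oath).
Premise 7, O(redact_ledger → ~take_oath), contraposes to O(take_oath → ~redact_ledger); with O(take_oath) we get O(~redact_ledger).
With premise 1, O(~redact_ledger → release_detainee), the K-axiom yields O(release_detainee).
The contrapositive of premise 9 (O(grant_access → ~release_detainee)) is O(release_detainee → ~grant_access), and O(release_detainee) is already established, so O(~grant_access).
Premise 6 is O(~grant_access → ~forward_form); since O(~grant_access), deontic closure gives O(~forward_form).
Premise 11, O(withhold_disclosure → forward_form), contraposes to O(~forward_form → ~withhold_disclosure); with O(~forward_form) we get O(~withhold_disclosure).
So O(~withhold_disclosure) holds, i.e. withhold_disclosure is forbidden. None of the other listed options is forbidden under the premises.

withhold_disclosure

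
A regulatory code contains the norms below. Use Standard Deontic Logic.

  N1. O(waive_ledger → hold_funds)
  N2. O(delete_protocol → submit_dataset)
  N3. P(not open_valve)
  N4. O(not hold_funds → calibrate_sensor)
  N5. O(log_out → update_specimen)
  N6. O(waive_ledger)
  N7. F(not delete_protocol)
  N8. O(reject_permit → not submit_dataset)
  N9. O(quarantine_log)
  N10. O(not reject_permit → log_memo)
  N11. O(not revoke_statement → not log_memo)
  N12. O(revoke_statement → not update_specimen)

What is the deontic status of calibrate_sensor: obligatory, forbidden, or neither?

Neither

Premise 4 is O(not hold_funds → calibrate_sensor), but O(not hold_funds) is not derivable from the premises, so it does not yield O(calibrate_sensor).
No premise or chain of K-axiom applications forces O(calibrate_sensor), and none forces O(not calibrate_sensor). So calibrate_sensor is neither obligatory nor forbidden under these norms.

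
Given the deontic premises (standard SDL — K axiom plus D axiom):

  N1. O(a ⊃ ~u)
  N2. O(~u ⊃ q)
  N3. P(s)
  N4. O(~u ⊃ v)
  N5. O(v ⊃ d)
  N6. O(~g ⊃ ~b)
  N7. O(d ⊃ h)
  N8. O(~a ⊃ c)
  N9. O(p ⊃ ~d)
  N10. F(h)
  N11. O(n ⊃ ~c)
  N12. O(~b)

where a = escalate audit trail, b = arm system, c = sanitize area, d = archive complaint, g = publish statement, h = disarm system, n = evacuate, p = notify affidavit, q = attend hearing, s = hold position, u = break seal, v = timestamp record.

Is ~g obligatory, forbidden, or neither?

Premise 6 is O(~g ⊃ ~b); even if O(~b) held, inferring O(~g) would be affirming the consequent — invalid.
No premise or chain of K-axiom applications forces O(~g), and none forces O(g). So ~g is neither obligatory nor forbidden under these norms.

Neither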